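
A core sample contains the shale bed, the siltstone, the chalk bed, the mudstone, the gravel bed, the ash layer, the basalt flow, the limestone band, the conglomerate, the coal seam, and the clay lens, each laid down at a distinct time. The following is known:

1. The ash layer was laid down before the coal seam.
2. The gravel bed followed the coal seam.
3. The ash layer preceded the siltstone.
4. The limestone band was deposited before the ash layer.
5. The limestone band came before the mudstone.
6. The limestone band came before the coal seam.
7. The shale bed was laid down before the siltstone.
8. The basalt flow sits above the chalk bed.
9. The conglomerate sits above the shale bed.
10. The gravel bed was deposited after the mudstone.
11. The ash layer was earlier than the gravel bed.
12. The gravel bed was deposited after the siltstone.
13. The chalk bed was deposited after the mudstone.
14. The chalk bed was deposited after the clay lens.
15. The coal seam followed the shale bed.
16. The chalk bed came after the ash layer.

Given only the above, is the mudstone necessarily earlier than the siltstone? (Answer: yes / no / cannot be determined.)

No chain of stated constraints runs from the mudstone to the siltstone, and none runs from the siltstone to the mudstone either.
So the relative order of the mudstone and the siltstone is not fixed by the given facts.

cannot be determined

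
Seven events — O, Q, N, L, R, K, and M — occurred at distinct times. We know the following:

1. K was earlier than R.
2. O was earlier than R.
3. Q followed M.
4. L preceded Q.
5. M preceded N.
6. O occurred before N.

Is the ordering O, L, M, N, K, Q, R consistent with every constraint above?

Check each stated constraint against the proposed order — e.g. L is ahead of Q; O is ahead of R. Every pair is in the required order; nothing is violated.

yes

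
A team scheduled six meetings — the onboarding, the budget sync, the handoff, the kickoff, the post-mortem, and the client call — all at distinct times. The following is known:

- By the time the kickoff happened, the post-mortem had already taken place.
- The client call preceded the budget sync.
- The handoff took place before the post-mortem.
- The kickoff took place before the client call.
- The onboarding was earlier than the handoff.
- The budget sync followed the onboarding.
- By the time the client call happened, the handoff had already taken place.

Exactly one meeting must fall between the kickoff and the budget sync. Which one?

Tracing the constraints gives the kickoff → the client call → the budget sync, so the client call sits after the kickoff and before the budget sync.
No other meeting is forced both after the kickoff and before the budget sync.

the client call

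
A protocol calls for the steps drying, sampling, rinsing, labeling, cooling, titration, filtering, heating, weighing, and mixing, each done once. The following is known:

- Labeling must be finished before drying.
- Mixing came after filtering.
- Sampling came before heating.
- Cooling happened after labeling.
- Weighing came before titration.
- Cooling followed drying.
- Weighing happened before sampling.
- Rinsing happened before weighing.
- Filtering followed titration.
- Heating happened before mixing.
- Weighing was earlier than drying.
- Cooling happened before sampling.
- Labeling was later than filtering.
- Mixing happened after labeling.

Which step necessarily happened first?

Rinsing has a chain of constraints placing it before every other step, so rinsing must be first.

rinsing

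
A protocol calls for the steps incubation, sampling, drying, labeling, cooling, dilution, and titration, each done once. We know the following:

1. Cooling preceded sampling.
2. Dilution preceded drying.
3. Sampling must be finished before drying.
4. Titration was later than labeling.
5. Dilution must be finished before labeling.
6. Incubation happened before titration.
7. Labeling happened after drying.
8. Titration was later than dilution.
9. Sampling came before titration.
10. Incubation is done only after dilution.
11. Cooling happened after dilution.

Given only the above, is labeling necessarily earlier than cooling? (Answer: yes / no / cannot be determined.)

Tracing the constraints gives cooling → sampling → drying → labeling, so cooling must come before labeling.
That means labeling cannot be before cooling.

no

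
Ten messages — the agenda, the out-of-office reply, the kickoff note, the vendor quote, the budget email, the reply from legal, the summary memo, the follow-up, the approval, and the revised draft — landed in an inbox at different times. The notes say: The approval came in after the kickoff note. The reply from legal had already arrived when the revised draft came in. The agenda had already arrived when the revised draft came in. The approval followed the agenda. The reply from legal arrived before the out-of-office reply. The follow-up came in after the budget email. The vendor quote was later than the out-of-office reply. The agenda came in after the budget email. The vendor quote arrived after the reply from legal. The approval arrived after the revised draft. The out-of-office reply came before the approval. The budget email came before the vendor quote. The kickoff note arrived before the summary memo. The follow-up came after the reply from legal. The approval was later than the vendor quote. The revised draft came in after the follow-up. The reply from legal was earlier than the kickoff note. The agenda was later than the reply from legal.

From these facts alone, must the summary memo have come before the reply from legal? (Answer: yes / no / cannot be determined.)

Tracing the constraints gives the reply from legal → the kickoff note → the summary memo, so the reply from legal must come before the summary memo.
That means the summary memo cannot be before the reply from legal.

no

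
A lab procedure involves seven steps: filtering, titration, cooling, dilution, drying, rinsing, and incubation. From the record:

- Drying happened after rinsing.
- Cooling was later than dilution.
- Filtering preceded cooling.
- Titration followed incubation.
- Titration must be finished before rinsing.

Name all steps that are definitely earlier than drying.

incubation, rinsing, titration

Directly stated before drying: rinsing.
Incubation reaches drying via incubation → titration → rinsing → drying.
Titration reaches drying via titration → rinsing → drying.
No chain forces filtering (or any of the others) ahead of drying.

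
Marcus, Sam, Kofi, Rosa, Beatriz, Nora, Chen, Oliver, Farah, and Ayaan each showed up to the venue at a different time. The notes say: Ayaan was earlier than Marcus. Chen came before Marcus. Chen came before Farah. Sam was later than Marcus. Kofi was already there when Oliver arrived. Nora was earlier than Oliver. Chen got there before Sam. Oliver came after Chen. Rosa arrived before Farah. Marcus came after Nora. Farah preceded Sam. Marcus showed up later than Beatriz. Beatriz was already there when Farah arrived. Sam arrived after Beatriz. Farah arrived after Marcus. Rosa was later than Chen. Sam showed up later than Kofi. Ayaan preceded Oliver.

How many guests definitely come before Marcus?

4

Directly stated before Marcus: Ayaan, Beatriz, Chen, and Nora.
That's Ayaan, Beatriz, Chen, and Nora — 4 in all.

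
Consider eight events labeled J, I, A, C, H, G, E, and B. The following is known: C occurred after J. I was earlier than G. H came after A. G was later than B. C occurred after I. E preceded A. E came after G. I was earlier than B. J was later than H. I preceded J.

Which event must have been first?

I

I has a chain of constraints placing it before every other event, so I must be first.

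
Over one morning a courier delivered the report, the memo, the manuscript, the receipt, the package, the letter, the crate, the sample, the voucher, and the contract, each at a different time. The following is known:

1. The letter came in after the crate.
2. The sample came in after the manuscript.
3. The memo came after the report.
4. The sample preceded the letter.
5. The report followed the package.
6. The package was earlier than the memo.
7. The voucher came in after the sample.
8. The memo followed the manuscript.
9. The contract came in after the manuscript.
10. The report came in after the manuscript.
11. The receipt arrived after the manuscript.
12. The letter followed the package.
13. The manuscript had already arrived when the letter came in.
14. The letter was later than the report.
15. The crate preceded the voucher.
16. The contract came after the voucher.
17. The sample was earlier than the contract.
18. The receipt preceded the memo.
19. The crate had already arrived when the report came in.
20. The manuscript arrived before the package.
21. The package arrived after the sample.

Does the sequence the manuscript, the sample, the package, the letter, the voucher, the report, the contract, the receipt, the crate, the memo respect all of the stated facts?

The constraints require the crate before the letter, but in the proposed sequence the letter appears ahead of the crate. That one violation is enough.

no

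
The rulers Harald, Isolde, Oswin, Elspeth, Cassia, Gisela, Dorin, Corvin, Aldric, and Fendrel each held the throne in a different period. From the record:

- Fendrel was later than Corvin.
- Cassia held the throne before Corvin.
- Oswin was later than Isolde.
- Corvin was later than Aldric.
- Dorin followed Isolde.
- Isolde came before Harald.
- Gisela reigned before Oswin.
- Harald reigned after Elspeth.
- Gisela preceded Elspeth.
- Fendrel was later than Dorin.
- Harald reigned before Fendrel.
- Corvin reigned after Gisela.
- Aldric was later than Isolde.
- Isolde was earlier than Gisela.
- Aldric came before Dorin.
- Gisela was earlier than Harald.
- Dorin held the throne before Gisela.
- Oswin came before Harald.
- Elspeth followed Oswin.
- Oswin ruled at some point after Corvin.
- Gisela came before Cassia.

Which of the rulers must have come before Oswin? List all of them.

Aldric, Cassia, Corvin, Dorin, Gisela, Isolde

Directly stated before Oswin: Corvin, Gisela, and Isolde.
Aldric reaches Oswin via Aldric → Corvin → Oswin.
Cassia reaches Oswin via Cassia → Corvin → Oswin.
Dorin reaches Oswin via Dorin → Gisela → Oswin.
No chain forces Elspeth (or any of the others) ahead of Oswin.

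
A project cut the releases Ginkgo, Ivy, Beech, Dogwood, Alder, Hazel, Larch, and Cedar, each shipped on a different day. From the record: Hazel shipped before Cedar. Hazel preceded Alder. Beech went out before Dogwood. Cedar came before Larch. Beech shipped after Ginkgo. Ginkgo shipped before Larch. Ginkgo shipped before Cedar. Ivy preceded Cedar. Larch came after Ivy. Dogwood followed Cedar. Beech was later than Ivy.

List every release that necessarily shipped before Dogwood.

Directly stated before Dogwood: Beech and Cedar.
Ginkgo reaches Dogwood via Ginkgo → Cedar → Dogwood.
Hazel reaches Dogwood via Hazel → Cedar → Dogwood.
Ivy reaches Dogwood via Ivy → Cedar → Dogwood.
No chain forces Larch (or any of the others) ahead of Dogwood.

Beech, Cedar, Ginkgo, Hazel, Ivy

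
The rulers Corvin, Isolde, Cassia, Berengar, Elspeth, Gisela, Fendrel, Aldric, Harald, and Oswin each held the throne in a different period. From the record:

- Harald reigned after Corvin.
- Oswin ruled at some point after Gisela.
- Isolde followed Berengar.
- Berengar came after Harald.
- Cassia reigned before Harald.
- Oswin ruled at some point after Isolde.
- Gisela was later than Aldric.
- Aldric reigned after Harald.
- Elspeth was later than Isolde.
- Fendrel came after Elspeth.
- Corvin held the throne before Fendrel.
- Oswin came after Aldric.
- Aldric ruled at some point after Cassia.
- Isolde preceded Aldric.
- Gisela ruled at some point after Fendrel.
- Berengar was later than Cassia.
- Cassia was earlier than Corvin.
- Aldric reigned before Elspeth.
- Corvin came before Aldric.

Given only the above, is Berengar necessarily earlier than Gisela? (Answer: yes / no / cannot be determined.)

yes

Chain the constraints: Berengar → Isolde → Aldric → Gisela. Each link is directly stated, so Berengar comes before Gisela.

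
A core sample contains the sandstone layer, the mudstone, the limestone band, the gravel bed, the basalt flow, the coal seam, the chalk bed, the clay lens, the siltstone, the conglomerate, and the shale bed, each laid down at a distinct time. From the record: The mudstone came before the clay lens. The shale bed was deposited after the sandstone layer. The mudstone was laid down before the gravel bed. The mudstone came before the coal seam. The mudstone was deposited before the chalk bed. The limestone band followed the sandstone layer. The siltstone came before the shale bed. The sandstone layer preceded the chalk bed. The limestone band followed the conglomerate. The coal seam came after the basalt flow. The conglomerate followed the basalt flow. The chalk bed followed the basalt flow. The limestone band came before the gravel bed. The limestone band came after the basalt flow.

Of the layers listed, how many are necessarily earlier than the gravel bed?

Directly stated before the gravel bed: the limestone band and the mudstone.
The basalt flow reaches the gravel bed via the basalt flow → the limestone band → the gravel bed.
The conglomerate reaches the gravel bed via the conglomerate → the limestone band → the gravel bed.
The sandstone layer reaches the gravel bed via the sandstone layer → the limestone band → the gravel bed.
No chain forces the shale bed (or any of the others) ahead of the gravel bed.
That's the basalt flow, the conglomerate, the limestone band, the mudstone, and the sandstone layer — 5 in all.

5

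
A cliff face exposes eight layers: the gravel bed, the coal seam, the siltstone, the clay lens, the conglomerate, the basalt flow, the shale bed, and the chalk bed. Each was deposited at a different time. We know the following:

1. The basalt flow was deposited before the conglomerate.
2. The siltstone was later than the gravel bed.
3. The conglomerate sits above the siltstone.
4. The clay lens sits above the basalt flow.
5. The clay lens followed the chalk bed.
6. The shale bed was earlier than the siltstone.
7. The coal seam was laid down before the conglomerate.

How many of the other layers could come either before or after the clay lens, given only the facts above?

Forced before the clay lens: the basalt flow and the chalk bed.
That leaves the coal seam, the conglomerate, the gravel bed, the shale bed, and the siltstone with no forced order relative to the clay lens — 5.

5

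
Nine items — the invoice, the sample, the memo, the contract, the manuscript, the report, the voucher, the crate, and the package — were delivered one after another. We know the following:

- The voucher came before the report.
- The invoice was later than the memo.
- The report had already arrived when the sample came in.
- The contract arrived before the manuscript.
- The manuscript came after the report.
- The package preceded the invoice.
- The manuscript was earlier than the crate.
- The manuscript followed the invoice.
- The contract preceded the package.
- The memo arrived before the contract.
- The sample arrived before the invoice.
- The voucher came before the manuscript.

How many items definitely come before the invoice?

Directly stated before the invoice: the memo, the package, and the sample.
The contract reaches the invoice via the contract → the package → the invoice.
The report reaches the invoice via the report → the sample → the invoice.
The voucher reaches the invoice via the voucher → the report → the sample → the invoice.
That's the contract, the memo, the package, the report, the sample, and the voucher — 6 in all.

6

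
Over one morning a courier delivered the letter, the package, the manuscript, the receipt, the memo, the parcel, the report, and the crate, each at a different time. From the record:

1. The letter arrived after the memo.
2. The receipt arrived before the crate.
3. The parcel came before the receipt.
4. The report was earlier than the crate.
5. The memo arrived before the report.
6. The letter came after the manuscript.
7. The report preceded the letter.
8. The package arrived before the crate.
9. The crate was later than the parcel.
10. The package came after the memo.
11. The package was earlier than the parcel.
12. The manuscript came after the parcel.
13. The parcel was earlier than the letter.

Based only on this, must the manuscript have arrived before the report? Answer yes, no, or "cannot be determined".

cannot be determined

No chain of stated constraints runs from the manuscript to the report, and none runs from the report to the manuscript either.
So the relative order of the manuscript and the report is not fixed by the given facts.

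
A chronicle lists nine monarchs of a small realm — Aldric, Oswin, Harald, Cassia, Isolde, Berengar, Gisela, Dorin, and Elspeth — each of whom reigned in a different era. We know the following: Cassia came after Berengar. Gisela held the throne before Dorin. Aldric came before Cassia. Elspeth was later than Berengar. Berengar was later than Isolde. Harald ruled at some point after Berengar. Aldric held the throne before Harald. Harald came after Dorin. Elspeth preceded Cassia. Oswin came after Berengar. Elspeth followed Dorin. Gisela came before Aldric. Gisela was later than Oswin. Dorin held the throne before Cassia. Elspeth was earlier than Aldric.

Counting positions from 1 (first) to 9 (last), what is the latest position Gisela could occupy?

Gisela must come before Aldric, Cassia, Dorin, Elspeth, and Harald — 5 rulers forced after them.
Everything else can be placed before Gisela in some valid order, so Gisela can sit as late as position 9 − 5 = 4.

4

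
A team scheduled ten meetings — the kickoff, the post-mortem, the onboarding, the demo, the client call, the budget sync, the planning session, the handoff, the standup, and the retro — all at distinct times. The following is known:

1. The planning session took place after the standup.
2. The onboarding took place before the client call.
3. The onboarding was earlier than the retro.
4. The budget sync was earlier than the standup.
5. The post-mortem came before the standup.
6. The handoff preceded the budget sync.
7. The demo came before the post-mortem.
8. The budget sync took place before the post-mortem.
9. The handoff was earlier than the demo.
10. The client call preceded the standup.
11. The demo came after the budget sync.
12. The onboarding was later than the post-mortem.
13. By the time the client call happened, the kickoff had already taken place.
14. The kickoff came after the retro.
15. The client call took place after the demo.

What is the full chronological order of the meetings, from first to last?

the handoff, the budget sync, the demo, the post-mortem, the onboarding, the retro, the kickoff, the client call, the standup, the planning session

The constraints fix every adjacent pair, so only one ordering works:
the handoff → the budget sync → the demo → the post-mortem → the onboarding → the retro → the kickoff → the client call → the standup → the planning session.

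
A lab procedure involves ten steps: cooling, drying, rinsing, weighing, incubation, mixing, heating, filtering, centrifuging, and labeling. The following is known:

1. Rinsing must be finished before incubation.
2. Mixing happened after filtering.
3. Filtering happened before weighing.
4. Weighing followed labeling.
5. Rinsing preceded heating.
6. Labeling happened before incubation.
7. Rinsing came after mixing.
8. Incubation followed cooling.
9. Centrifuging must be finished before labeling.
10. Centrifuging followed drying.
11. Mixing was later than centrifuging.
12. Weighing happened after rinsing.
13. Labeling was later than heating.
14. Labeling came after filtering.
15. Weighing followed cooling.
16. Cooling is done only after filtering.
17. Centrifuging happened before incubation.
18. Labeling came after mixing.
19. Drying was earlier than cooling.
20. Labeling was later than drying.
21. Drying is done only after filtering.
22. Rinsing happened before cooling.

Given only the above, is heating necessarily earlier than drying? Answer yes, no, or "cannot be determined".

no

Tracing the constraints gives drying → centrifuging → mixing → rinsing → heating, so drying must come before heating.
That means heating cannot be before drying.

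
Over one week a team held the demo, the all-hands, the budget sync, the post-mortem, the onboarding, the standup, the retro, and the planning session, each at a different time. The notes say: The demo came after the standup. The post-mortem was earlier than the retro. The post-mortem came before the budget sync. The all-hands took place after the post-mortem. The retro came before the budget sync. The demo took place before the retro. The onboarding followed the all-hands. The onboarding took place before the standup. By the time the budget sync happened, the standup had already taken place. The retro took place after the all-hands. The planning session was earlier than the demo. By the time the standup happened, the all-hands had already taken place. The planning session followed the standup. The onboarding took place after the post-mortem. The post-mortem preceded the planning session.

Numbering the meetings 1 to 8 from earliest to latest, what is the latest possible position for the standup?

4

The standup must come before the budget sync, the demo, the planning session, and the retro — 4 meetings forced after it.
Everything else can be placed before the standup in some valid order, so the standup can sit as late as position 8 − 4 = 4.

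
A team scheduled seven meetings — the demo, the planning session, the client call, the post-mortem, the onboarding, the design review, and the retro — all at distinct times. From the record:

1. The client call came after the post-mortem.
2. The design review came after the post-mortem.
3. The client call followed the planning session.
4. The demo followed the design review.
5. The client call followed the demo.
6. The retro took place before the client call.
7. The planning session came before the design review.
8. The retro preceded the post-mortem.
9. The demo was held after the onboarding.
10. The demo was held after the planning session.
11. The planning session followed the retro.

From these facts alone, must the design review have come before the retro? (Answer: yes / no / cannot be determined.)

Tracing the constraints gives the retro → the post-mortem → the design review, so the retro must come before the design review.
That means the design review cannot be before the retro.

no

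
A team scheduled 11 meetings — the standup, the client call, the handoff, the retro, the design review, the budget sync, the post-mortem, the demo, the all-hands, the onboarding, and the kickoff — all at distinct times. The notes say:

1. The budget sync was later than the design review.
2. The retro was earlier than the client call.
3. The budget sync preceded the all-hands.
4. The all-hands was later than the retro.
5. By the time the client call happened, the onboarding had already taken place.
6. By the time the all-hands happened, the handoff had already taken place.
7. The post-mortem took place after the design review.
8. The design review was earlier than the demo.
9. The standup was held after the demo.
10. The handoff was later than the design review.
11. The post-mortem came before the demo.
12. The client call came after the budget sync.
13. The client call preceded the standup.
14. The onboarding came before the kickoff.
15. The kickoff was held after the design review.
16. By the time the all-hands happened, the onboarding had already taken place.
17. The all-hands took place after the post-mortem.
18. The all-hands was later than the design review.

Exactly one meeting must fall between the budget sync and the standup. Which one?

the client call

Tracing the constraints gives the budget sync → the client call → the standup, so the client call sits after the budget sync and before the standup.
No other meeting is forced both after the budget sync and before the standup.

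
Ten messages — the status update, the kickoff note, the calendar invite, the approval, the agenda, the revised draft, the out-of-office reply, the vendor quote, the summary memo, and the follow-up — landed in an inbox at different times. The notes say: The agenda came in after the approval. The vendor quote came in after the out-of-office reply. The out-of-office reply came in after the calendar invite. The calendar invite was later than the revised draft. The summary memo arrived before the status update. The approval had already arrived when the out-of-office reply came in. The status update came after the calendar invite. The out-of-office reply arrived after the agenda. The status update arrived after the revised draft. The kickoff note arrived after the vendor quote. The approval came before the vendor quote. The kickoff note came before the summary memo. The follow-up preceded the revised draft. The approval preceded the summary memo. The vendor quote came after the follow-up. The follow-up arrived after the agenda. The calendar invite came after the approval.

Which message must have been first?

The approval has a chain of constraints placing it before every other message, so the approval must be first.

the approval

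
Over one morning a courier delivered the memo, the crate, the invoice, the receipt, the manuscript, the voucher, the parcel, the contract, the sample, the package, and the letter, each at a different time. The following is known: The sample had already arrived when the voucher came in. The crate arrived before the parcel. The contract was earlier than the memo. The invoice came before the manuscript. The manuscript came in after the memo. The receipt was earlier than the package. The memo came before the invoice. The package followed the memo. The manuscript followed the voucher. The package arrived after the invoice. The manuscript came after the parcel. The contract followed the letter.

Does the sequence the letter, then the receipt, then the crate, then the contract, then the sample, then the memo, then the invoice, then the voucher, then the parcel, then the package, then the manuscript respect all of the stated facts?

Check each stated constraint against the proposed order — e.g. the crate is ahead of the parcel; the receipt is ahead of the package. Every pair is in the required order; nothing is violated.

yes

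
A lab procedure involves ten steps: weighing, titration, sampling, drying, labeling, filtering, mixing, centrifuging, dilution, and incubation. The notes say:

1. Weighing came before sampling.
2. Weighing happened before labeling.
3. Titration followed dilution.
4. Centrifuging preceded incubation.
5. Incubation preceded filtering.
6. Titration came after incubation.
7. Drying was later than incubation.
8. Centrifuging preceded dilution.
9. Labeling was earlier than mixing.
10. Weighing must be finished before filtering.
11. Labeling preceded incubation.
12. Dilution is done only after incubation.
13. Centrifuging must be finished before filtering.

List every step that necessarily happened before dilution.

Directly stated before dilution: centrifuging and incubation.
Labeling reaches dilution via labeling → incubation → dilution.
Weighing reaches dilution via weighing → labeling → incubation → dilution.
No chain forces mixing (or any of the others) ahead of dilution.

centrifuging, incubation, labeling, weighing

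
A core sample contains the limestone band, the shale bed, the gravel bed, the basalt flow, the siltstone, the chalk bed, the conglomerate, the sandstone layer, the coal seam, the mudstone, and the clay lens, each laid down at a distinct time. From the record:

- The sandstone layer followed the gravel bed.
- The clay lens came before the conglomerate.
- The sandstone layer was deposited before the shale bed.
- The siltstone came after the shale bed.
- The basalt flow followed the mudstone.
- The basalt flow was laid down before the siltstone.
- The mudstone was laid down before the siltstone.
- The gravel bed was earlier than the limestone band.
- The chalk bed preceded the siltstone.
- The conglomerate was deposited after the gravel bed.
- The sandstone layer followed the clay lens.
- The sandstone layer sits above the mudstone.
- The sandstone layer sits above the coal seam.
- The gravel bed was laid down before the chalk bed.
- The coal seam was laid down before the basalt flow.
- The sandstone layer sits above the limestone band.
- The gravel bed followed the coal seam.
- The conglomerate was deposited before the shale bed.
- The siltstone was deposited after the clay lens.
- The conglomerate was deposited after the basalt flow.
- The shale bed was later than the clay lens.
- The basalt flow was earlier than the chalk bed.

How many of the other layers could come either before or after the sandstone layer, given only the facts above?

Forced before the sandstone layer: the clay lens, the coal seam, the gravel bed, the limestone band, and the mudstone; forced after the sandstone layer: the shale bed and the siltstone.
That leaves the basalt flow, the chalk bed, and the conglomerate with no forced order relative to the sandstone layer — 3.

3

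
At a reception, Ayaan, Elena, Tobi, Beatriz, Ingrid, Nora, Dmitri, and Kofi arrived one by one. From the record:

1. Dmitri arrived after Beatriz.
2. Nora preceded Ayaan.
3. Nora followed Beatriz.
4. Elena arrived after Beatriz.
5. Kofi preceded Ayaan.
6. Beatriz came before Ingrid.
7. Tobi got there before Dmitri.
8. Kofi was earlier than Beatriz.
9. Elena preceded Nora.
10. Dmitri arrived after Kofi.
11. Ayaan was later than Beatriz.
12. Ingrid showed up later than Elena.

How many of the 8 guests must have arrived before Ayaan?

4

Directly stated before Ayaan: Beatriz, Kofi, and Nora.
Elena reaches Ayaan via Elena → Nora → Ayaan.
That's Beatriz, Elena, Kofi, and Nora — 4 in all.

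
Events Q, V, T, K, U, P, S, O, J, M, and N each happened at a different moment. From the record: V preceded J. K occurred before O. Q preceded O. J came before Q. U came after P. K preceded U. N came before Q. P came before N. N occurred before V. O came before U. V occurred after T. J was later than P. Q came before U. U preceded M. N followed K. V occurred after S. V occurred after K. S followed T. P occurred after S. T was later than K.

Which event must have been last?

M

Every other event has a chain of constraints placing it before M, so M is last.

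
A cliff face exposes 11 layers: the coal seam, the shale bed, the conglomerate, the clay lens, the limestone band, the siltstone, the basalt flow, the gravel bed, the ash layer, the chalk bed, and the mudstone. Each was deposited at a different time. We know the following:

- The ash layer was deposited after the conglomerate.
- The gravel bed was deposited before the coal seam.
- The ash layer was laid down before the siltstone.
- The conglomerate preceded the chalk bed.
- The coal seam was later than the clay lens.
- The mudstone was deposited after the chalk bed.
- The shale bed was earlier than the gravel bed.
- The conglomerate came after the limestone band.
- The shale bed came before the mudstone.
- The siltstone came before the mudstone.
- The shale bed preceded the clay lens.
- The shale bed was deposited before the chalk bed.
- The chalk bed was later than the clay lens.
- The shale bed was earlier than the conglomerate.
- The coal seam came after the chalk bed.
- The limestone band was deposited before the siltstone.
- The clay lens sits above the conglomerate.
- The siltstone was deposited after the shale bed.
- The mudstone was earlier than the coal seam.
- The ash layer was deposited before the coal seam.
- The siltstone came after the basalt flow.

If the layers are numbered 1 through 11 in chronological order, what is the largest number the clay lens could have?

8

The clay lens must come before the chalk bed, the coal seam, and the mudstone — 3 layers forced after it.
Everything else can be placed before the clay lens in some valid order, so the clay lens can sit as late as position 11 − 3 = 8.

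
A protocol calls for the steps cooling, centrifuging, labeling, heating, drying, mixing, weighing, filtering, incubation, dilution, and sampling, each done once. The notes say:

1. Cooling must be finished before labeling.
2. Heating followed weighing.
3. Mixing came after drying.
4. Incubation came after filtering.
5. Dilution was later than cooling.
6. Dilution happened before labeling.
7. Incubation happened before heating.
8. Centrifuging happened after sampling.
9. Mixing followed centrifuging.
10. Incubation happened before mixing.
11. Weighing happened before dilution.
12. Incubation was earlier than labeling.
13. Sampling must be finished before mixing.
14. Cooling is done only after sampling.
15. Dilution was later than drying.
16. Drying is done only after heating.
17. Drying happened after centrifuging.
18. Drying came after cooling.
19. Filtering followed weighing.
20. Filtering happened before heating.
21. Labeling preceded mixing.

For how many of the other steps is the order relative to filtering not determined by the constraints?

Forced before filtering: weighing; forced after filtering: dilution, drying, heating, incubation, labeling, and mixing.
That leaves centrifuging, cooling, and sampling with no forced order relative to filtering — 3.

3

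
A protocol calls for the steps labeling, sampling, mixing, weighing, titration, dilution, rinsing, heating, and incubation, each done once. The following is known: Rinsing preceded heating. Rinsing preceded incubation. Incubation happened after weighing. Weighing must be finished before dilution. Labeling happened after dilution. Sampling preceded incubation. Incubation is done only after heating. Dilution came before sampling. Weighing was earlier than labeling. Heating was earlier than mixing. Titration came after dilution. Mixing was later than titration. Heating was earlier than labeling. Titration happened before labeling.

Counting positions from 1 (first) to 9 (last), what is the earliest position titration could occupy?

Dilution and weighing must both come before titration — 2 forced predecessors.
Nothing else is forced ahead of titration, so its earliest slot is position 2 + 1 = 3.

3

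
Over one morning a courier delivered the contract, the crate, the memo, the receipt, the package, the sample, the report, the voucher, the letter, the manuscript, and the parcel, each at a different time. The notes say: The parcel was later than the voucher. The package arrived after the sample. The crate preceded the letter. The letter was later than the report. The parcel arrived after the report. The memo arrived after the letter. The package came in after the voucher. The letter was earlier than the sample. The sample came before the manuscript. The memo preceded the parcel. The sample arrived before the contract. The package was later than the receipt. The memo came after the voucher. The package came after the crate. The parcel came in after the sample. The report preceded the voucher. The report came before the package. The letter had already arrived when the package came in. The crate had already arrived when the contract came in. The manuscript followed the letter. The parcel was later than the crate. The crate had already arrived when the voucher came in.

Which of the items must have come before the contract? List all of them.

Directly stated before the contract: the crate and the sample.
The letter reaches the contract via the letter → the sample → the contract.
The report reaches the contract via the report → the letter → the sample → the contract.
No chain forces the memo (or any of the others) ahead of the contract.

the crate, the letter, the report, the sample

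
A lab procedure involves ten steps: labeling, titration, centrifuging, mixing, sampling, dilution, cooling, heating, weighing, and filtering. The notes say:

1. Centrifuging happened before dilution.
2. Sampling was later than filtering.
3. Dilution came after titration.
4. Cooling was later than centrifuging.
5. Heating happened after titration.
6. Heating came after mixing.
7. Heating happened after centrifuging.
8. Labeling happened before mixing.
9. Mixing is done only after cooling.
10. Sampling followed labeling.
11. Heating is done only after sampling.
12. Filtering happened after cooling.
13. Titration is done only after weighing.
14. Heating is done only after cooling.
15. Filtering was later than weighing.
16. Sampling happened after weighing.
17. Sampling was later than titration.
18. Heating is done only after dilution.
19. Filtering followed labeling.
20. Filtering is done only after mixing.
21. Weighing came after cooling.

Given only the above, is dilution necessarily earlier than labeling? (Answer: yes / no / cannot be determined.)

No chain of stated constraints runs from dilution to labeling, and none runs from labeling to dilution either.
So the relative order of dilution and labeling is not fixed by the given facts.

cannot be determined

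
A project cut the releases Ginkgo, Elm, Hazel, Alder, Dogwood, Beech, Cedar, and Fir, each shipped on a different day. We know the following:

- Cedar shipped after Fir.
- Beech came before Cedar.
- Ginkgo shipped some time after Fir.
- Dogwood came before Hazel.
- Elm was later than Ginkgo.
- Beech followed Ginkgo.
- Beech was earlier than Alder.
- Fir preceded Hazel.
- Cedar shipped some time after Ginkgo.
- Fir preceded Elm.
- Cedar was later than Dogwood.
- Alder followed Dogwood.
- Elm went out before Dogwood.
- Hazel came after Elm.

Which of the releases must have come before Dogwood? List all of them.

Elm, Fir, Ginkgo

Directly stated before Dogwood: Elm.
Fir reaches Dogwood via Fir → Elm → Dogwood.
Ginkgo reaches Dogwood via Ginkgo → Elm → Dogwood.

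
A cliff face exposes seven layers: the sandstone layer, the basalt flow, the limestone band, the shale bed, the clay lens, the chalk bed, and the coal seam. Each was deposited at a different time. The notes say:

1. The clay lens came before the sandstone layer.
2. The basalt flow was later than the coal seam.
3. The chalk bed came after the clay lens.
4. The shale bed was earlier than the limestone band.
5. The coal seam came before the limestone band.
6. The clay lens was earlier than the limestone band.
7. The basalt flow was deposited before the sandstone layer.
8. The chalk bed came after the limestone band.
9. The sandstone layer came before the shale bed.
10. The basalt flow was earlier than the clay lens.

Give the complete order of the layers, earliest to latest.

the coal seam, the basalt flow, the clay lens, the sandstone layer, the shale bed, the limestone band, the chalk bed

The constraints fix every adjacent pair, so only one ordering works:
the coal seam → the basalt flow → the clay lens → the sandstone layer → the shale bed → the limestone band → the chalk bed.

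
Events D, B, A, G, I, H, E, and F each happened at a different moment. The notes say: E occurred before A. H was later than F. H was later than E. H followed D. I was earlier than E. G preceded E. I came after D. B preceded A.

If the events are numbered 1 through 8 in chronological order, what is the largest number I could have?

5

I must come before A, E, and H — 3 events forced after it.
Everything else can be placed before I in some valid order, so I can sit as late as position 8 − 3 = 5.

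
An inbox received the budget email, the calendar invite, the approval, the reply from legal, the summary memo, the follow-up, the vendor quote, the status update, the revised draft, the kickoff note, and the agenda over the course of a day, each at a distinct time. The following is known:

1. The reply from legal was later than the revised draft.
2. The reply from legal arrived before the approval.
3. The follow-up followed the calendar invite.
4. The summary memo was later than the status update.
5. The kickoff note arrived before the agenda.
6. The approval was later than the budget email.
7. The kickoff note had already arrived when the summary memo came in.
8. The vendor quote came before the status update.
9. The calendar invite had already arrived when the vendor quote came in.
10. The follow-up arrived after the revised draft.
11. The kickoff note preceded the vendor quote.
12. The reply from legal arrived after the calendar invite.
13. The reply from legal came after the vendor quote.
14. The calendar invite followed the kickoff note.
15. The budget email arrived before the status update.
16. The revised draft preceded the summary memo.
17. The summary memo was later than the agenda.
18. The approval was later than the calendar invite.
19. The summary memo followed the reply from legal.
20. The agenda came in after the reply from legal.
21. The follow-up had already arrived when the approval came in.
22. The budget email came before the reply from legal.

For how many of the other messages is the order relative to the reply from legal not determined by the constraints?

Forced before the reply from legal: the budget email, the calendar invite, the kickoff note, the revised draft, and the vendor quote; forced after the reply from legal: the agenda, the approval, and the summary memo.
That leaves the follow-up and the status update with no forced order relative to the reply from legal — 2.

2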